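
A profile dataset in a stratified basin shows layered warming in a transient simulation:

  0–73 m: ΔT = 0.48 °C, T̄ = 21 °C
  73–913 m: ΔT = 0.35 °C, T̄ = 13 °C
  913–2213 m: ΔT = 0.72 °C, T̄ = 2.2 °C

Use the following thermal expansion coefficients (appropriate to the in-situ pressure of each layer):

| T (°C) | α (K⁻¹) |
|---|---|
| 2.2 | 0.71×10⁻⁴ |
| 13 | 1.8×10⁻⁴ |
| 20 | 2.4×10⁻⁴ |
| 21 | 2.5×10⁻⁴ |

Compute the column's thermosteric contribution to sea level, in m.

Layer 1 at 21 °C → α = 2.5×10⁻⁴ K⁻¹
Layer 2 at 13 °C → α = 1.8×10⁻⁴ K⁻¹
Layer 3 at 2.2 °C → α = 0.71×10⁻⁴ K⁻¹
Layer 1: 73 × 2.5×10⁻⁴ × 0.48 = 0.00876 m
0.35 × 840 × 1.8×10⁻⁴ = 0.05292 m
913–2213 m: 0.71×10⁻⁴ × 0.72 × 1300 = 0.066456 m
Δh = 0.00876 + 0.05292 + 0.066456 = 0.128136 m

Δh = 0.128 m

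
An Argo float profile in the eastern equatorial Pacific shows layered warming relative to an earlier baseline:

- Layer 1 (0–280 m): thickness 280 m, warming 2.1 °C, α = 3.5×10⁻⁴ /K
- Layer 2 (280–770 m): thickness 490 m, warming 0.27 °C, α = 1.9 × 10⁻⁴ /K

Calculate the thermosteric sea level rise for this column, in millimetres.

2.1 × 3.5×10⁻⁴ × 280 = 0.20580 m
1.9×10⁻⁴ × 0.27 × 490 = 0.025137 m
Δh = 0.20580 + 0.025137 = 0.230937 m

Δh ≈ 231 mm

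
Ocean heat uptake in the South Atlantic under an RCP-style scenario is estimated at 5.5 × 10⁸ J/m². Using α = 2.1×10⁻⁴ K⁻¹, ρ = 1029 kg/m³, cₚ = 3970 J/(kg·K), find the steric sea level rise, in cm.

Δh = αQ/(ρcₚ) = 2.1×10⁻⁴ × 5.5×10⁸ / (1029 × 3970) ≈ 0.028273 m

about 2.83 cm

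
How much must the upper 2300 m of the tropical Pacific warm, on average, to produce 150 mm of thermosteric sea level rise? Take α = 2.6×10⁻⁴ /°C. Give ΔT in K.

ΔT = Δh/(αH) = 0.15 / (2.6×10⁻⁴ × 2300) ≈ 0.2508 K

0.251 K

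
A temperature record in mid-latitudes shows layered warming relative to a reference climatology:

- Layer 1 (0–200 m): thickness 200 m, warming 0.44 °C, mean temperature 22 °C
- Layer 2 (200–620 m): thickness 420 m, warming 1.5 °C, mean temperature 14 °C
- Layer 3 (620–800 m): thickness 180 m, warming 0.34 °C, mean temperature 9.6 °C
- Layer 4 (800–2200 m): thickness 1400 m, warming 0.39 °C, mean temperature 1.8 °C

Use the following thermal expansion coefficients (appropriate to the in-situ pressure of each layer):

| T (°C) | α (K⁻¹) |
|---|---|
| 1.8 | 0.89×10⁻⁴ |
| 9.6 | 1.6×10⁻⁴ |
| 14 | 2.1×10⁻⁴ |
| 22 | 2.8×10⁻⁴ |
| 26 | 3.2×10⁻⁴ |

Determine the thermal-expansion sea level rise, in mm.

Layer 1 at 22 °C → α = 2.8×10⁻⁴ K⁻¹
Layer 2 at 14 °C → α = 2.1×10⁻⁴ K⁻¹
Layer 3 at 9.6 °C → α = 1.6×10⁻⁴ K⁻¹
Layer 4 at 1.8 °C → α = 0.89×10⁻⁴ K⁻¹
200 × 0.44 × 2.8×10⁻⁴ = 0.02464 m
Layer 2: 2.1×10⁻⁴ × 420 × 1.5 = 0.13230 m
180 × 1.6×10⁻⁴ × 0.34 = 0.009792 m
800–2200 m: 0.39 × 1400 × 0.89×10⁻⁴ = 0.048594 m
Δh = 0.02464 + 0.13230 + 0.009792 + 0.048594 = 0.215326 m ≈ 215 mm

Δh ≈ 215 mm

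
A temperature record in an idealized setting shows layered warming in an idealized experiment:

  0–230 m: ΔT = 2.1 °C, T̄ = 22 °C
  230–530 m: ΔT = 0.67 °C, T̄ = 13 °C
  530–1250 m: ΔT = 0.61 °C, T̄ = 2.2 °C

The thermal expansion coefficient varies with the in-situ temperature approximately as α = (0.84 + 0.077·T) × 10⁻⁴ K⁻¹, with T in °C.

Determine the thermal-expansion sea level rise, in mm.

Layer 1: α = (0.84 + 0.077×22)×10⁻⁴ = 2.534×10⁻⁴ K⁻¹
Layer 2: α = (0.84 + 0.077×13)×10⁻⁴ = 1.841×10⁻⁴ K⁻¹
Layer 3: α = (0.84 + 0.077×2.2)×10⁻⁴ = 1.0094×10⁻⁴ K⁻¹
0–230 m: 230 × 2.534×10⁻⁴ × 2.1 = 0.1223922 m
Layer 2: 300 × 1.841×10⁻⁴ × 0.67 = 0.0370041 m
720 × 0.61 × 1.0094×10⁻⁴ = 0.044332848 m
Δh = 0.1223922 + 0.0370041 + 0.044332848 = 0.203729148 m

Δh = 204 mm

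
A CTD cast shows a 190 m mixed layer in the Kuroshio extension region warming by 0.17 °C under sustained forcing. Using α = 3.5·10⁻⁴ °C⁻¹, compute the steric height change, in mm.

Δh = αΔT·H = 3.5×10⁻⁴ × 0.17 × 190 = 0.011305 m

Δh ≈ 11.3 mm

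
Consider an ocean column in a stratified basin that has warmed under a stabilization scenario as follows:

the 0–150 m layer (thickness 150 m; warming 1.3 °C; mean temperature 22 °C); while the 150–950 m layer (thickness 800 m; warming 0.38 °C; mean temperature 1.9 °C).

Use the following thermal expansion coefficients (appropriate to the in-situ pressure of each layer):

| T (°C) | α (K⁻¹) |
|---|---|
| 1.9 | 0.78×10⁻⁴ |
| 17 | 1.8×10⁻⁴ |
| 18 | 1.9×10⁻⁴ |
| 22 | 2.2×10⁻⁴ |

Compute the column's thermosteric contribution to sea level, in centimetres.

Layer 1 at 22 °C → α = 2.2×10⁻⁴ K⁻¹
Layer 2 at 1.9 °C → α = 0.78×10⁻⁴ K⁻¹
Layer 1: 150 × 2.2×10⁻⁴ × 1.3 = 0.04290 m
Layer 2: 0.78×10⁻⁴ × 800 × 0.38 = 0.023712 m
Δh = 0.04290 + 0.023712 = 0.066612 m ≈ 6.7 cm

about 6.7 cm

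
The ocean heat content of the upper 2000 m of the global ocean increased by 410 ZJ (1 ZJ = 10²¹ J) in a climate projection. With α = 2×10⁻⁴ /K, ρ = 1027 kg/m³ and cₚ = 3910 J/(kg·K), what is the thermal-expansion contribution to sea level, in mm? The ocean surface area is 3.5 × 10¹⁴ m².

about 58.3 mm

Per unit area: Q = 410×10²¹ / (3.5×10¹⁴) ≈ 1.171×10⁹ J/m²
Δh = αQ/(ρcₚ) = 2×10⁻⁴ × 1.171×10⁹ / (1027 × 3910) ≈ 0.058323 m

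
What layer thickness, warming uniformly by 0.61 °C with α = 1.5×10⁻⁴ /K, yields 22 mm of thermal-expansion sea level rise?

H = Δh/(αΔT) = 0.022 / (1.5×10⁻⁴ × 0.61) ≈ 240.4 m

about 240 m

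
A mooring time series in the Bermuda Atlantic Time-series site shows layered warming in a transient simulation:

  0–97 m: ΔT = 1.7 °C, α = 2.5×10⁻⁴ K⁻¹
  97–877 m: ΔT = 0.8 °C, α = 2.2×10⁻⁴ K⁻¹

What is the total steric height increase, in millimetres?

Δh = 179 mm

2.5×10⁻⁴ × 1.7 × 97 = 0.041225 m
97–877 m: 0.8 × 780 × 2.2×10⁻⁴ = 0.13728 m
Δh = 0.041225 + 0.13728 = 0.178505 m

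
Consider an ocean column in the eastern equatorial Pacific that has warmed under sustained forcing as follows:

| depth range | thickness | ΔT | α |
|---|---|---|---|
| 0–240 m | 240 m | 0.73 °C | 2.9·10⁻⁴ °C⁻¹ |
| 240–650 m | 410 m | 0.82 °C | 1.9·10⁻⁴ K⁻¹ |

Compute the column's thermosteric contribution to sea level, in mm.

about 115 mm

Layer 1: 240 × 2.9×10⁻⁴ × 0.73 = 0.050808 m
240–650 m: 0.82 × 410 × 1.9×10⁻⁴ = 0.063878 m
Δh = 0.050808 + 0.063878 = 0.114686 m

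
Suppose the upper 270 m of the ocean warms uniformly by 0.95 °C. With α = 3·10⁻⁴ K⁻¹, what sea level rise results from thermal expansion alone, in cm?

Δh = 7.70 cm

Δh = αΔT·H = 3×10⁻⁴ × 0.95 × 270 = 0.07695 m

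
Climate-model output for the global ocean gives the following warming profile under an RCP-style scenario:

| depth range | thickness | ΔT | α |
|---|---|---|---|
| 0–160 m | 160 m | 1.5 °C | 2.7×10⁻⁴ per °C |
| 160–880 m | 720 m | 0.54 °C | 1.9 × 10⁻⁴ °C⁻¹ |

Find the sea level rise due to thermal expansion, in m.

Layer 1: 2.7×10⁻⁴ × 1.5 × 160 = 0.06480 m
0.54 × 720 × 1.9×10⁻⁴ = 0.073872 m
Δh = 0.06480 + 0.073872 = 0.138672 m

about 0.139 m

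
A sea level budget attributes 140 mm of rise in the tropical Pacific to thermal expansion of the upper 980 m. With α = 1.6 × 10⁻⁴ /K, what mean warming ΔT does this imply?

ΔT = Δh/(αH) = 0.14 / (1.6×10⁻⁴ × 980) ≈ 0.8929 K

about 0.893 K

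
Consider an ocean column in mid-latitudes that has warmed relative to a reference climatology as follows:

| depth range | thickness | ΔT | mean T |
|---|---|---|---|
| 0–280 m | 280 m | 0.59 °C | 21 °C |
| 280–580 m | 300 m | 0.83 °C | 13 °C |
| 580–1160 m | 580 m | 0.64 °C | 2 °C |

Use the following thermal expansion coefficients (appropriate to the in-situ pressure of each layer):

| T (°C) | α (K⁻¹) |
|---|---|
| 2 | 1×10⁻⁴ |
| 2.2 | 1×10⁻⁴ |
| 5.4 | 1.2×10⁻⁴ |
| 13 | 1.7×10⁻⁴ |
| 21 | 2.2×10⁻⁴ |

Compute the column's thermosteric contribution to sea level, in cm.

Layer 1 at 21 °C → α = 2.2×10⁻⁴ K⁻¹
Layer 2 at 13 °C → α = 1.7×10⁻⁴ K⁻¹
Layer 3 at 2 °C → α = 1×10⁻⁴ K⁻¹
2.2×10⁻⁴ × 280 × 0.59 = 0.036344 m
280–580 m: 300 × 1.7×10⁻⁴ × 0.83 = 0.04233 m
Layer 3: 0.64 × 580 × 1×10⁻⁴ = 0.03712 m
Δh = 0.036344 + 0.04233 + 0.03712 = 0.115794 m

about 12 cm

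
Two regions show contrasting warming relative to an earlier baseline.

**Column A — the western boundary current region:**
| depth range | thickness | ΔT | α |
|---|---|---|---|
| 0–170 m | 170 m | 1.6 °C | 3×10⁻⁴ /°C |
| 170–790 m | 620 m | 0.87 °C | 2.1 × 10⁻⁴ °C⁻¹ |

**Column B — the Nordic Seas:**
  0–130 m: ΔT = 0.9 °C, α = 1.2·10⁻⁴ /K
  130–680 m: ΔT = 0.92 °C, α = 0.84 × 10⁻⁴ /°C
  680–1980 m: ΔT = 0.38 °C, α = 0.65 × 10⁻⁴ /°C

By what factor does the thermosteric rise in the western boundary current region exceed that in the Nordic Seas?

a factor of 2.2

A 170 × 3×10⁻⁴ × 1.6 = 0.08160 m
A 0.87 × 2.1×10⁻⁴ × 620 = 0.113274 m
A total: 0.194874 m
B Layer 1: 1.2×10⁻⁴ × 0.9 × 130 = 0.01404 m
B 550 × 0.92 × 0.84×10⁻⁴ = 0.042504 m
B Layer 3: 0.38 × 0.65×10⁻⁴ × 1300 = 0.03211 m
B total: 0.088654 m
Ratio: 0.194874 / 0.088654 ≈ 2.198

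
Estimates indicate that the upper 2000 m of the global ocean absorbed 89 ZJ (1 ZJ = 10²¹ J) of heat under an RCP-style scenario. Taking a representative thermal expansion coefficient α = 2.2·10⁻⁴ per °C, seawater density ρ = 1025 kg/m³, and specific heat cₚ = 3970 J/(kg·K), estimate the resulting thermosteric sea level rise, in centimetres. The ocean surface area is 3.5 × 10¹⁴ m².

1.37 cm

Per unit area: Q = 89×10²¹ / (3.5×10¹⁴) ≈ 2.543×10⁸ J/m²
Δh = αQ/(ρcₚ) = 2.2×10⁻⁴ × 2.543×10⁸ / (1025 × 3970) ≈ 0.013748 m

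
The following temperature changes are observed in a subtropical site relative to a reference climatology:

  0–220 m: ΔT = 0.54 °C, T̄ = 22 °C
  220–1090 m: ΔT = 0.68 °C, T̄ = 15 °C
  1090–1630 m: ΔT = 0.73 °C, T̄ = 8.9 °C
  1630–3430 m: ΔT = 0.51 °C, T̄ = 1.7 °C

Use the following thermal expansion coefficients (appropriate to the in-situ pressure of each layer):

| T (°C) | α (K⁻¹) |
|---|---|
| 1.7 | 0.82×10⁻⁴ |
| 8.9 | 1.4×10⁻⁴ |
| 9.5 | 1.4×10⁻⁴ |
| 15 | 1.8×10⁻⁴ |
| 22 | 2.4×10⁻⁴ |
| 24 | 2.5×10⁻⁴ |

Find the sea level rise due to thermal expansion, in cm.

26.5 cm

Layer 1 at 22 °C → α = 2.4×10⁻⁴ K⁻¹
Layer 2 at 15 °C → α = 1.8×10⁻⁴ K⁻¹
Layer 3 at 8.9 °C → α = 1.4×10⁻⁴ K⁻¹
Layer 4 at 1.7 °C → α = 0.82×10⁻⁴ K⁻¹
0–220 m: 220 × 0.54 × 2.4×10⁻⁴ = 0.028512 m
1.8×10⁻⁴ × 870 × 0.68 = 0.106488 m
1090–1630 m: 1.4×10⁻⁴ × 0.73 × 540 = 0.055188 m
1630–3430 m: 0.51 × 0.82×10⁻⁴ × 1800 = 0.075276 m
Δh = 0.028512 + 0.106488 + 0.055188 + 0.075276 = 0.265464 m ≈ 26.5 cm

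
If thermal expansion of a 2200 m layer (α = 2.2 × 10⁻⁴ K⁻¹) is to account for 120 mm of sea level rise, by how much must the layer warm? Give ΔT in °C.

ΔT = Δh/(αH) = 0.12 / (2.2×10⁻⁴ × 2200) ≈ 0.2479 °C

0.25 °C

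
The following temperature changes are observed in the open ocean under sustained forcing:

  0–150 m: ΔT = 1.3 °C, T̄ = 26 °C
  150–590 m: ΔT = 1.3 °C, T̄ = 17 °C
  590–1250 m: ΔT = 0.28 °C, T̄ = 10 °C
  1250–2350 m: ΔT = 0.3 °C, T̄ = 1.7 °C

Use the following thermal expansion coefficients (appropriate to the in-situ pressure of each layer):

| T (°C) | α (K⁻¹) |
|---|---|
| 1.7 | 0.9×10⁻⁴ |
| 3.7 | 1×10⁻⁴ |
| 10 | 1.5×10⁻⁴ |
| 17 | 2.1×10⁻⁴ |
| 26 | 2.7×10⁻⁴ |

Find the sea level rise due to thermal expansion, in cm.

Layer 1 at 26 °C → α = 2.7×10⁻⁴ K⁻¹
Layer 2 at 17 °C → α = 2.1×10⁻⁴ K⁻¹
Layer 3 at 10 °C → α = 1.5×10⁻⁴ K⁻¹
Layer 4 at 1.7 °C → α = 0.9×10⁻⁴ K⁻¹
0–150 m: 2.7×10⁻⁴ × 1.3 × 150 = 0.05265 m
Layer 2: 1.3 × 440 × 2.1×10⁻⁴ = 0.12012 m
Layer 3: 1.5×10⁻⁴ × 660 × 0.28 = 0.02772 m
Layer 4: 1100 × 0.9×10⁻⁴ × 0.3 = 0.02970 m
Δh = 0.05265 + 0.12012 + 0.02772 + 0.02970 = 0.23019 m

23.0 cm of thermosteric rise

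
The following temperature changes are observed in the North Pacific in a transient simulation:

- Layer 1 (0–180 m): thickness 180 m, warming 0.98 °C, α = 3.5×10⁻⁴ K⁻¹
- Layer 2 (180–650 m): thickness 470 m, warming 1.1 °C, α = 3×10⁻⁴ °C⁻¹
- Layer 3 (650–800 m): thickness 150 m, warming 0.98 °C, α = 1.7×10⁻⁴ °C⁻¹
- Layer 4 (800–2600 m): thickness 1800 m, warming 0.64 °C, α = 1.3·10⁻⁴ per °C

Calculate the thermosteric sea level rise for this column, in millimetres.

Layer 1: 0.98 × 3.5×10⁻⁴ × 180 = 0.06174 m
3×10⁻⁴ × 470 × 1.1 = 0.15510 m
650–800 m: 1.7×10⁻⁴ × 150 × 0.98 = 0.02499 m
800–2600 m: 0.64 × 1800 × 1.3×10⁻⁴ = 0.14976 m
Δh = 0.06174 + 0.15510 + 0.02499 + 0.14976 = 0.39159 m ≈ 392 mm

Δh = 392 mm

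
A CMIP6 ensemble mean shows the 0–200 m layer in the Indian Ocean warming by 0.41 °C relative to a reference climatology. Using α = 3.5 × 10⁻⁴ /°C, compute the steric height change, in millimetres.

28.7 mm of thermosteric rise

Δh = αΔT·H = 3.5×10⁻⁴ × 0.41 × 200 = 0.02870 m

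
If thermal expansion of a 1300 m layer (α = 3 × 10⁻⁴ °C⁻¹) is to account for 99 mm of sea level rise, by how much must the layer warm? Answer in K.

ΔT = Δh/(αH) = 0.099 / (3×10⁻⁴ × 1300) ≈ 0.2538 K

about 0.254 K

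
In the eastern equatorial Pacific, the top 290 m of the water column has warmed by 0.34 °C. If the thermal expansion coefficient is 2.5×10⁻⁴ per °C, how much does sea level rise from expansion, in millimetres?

24.7 mm

Δh = αΔT·H = 2.5×10⁻⁴ × 0.34 × 290 = 0.02465 m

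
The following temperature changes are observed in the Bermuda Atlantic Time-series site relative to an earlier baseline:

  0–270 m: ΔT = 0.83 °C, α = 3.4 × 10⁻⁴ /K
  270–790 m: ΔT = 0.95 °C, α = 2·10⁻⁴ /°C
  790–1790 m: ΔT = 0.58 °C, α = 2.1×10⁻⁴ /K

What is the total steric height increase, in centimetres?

Layer 1: 270 × 3.4×10⁻⁴ × 0.83 = 0.076194 m
270–790 m: 2×10⁻⁴ × 520 × 0.95 = 0.09880 m
790–1790 m: 1000 × 2.1×10⁻⁴ × 0.58 = 0.12180 m
Δh = 0.076194 + 0.09880 + 0.12180 = 0.296794 m

30 cm of thermosteric rise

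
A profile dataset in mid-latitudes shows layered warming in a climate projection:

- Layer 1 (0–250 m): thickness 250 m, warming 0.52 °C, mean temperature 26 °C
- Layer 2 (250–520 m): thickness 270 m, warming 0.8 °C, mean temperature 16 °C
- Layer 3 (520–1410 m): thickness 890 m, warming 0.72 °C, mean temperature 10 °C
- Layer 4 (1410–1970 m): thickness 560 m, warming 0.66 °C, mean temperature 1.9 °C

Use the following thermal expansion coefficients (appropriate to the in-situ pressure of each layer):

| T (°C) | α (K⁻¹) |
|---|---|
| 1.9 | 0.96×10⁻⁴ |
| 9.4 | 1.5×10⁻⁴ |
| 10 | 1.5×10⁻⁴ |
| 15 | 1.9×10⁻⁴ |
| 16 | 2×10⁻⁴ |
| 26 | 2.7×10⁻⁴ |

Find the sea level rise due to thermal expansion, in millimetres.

Layer 1 at 26 °C → α = 2.7×10⁻⁴ K⁻¹
Layer 2 at 16 °C → α = 2×10⁻⁴ K⁻¹
Layer 3 at 10 °C → α = 1.5×10⁻⁴ K⁻¹
Layer 4 at 1.9 °C → α = 0.96×10⁻⁴ K⁻¹
0–250 m: 0.52 × 250 × 2.7×10⁻⁴ = 0.03510 m
250–520 m: 2×10⁻⁴ × 0.8 × 270 = 0.04320 m
Layer 3: 0.72 × 890 × 1.5×10⁻⁴ = 0.09612 m
0.96×10⁻⁴ × 0.66 × 560 = 0.0354816 m
Δh = 0.03510 + 0.04320 + 0.09612 + 0.0354816 = 0.2099016 m ≈ 210 mm

210 mm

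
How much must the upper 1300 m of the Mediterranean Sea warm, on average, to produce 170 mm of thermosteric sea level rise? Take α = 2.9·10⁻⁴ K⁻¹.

ΔT = Δh/(αH) = 0.17 / (2.9×10⁻⁴ × 1300) ≈ 0.4509 °C

0.451 °C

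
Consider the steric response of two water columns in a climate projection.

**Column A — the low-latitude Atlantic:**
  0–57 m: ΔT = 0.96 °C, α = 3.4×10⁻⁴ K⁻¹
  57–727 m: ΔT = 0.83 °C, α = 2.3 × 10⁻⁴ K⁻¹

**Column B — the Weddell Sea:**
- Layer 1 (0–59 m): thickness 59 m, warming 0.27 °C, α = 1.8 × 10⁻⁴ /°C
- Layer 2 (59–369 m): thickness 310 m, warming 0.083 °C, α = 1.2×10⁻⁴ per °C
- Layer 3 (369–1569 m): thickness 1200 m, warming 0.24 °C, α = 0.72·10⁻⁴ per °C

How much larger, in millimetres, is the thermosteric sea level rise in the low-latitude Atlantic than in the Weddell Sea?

A 0–57 m: 57 × 3.4×10⁻⁴ × 0.96 = 0.0186048 m
A Layer 2: 2.3×10⁻⁴ × 0.83 × 670 = 0.127903 m
A total: 0.1465078 m
B 0–59 m: 0.27 × 59 × 1.8×10⁻⁴ = 0.0028674 m
B 59–369 m: 310 × 0.083 × 1.2×10⁻⁴ = 0.0030876 m
B 369–1569 m: 0.72×10⁻⁴ × 1200 × 0.24 = 0.020736 m
B total: 0.026691 m
Difference: 0.1465078 − 0.026691 = 0.1198168 m

120 mm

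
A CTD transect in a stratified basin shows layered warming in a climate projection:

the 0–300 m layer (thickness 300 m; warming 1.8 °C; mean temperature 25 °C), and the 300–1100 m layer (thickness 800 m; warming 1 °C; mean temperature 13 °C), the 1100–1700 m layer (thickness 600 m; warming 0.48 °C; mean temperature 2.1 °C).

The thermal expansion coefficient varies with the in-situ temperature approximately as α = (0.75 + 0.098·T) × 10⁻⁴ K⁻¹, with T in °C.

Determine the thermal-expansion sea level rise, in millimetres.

Layer 1: α = (0.75 + 0.098×25)×10⁻⁴ = 3.2×10⁻⁴ K⁻¹
Layer 2: α = (0.75 + 0.098×13)×10⁻⁴ = 2.024×10⁻⁴ K⁻¹
Layer 3: α = (0.75 + 0.098×2.1)×10⁻⁴ = 0.9558×10⁻⁴ K⁻¹
0–300 m: 3.2×10⁻⁴ × 300 × 1.8 = 0.17280 m
Layer 2: 1 × 2.024×10⁻⁴ × 800 = 0.16192 m
0.48 × 600 × 0.9558×10⁻⁴ = 0.02752704 m
Δh = 0.17280 + 0.16192 + 0.02752704 = 0.36224704 m

Δh = 360 mm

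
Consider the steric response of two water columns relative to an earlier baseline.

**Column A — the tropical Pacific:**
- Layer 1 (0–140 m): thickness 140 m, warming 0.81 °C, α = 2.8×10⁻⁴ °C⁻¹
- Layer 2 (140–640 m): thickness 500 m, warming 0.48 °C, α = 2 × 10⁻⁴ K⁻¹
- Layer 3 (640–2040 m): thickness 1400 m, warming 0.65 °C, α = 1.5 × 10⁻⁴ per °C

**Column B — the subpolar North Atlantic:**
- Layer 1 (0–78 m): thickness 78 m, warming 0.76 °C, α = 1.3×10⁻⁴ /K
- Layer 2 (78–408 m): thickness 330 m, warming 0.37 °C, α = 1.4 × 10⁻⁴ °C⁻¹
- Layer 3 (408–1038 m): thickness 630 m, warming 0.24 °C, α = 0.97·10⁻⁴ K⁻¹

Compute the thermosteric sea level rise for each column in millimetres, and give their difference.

A 140 × 0.81 × 2.8×10⁻⁴ = 0.031752 m
A 140–640 m: 0.48 × 500 × 2×10⁻⁴ = 0.04800 m
A 640–2040 m: 1.5×10⁻⁴ × 1400 × 0.65 = 0.13650 m
A total: 0.216252 m
B 0.76 × 78 × 1.3×10⁻⁴ = 0.0077064 m
B 1.4×10⁻⁴ × 330 × 0.37 = 0.017094 m
B Layer 3: 0.24 × 630 × 0.97×10⁻⁴ = 0.0146664 m
B total: 0.0394668 m
Difference: 0.216252 − 0.0394668 = 0.1767852 m

Δh_A ≈ 220 mm, Δh_B ≈ 39 mm; difference ≈ 180 mm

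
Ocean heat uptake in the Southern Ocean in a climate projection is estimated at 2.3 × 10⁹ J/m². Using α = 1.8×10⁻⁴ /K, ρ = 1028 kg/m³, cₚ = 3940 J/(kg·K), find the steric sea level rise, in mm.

100 mm

Δh = αQ/(ρcₚ) = 1.8×10⁻⁴ × 2.3×10⁹ / (1028 × 3940) ≈ 0.10221 m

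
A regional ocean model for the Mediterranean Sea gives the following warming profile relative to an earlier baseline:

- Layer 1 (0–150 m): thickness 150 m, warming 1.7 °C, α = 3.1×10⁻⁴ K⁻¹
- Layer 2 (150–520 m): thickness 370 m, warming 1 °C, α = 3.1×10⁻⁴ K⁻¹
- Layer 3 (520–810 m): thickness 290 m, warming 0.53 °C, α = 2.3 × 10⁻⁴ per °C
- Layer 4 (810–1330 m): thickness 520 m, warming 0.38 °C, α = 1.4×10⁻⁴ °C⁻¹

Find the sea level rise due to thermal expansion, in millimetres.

257 mm

0–150 m: 150 × 1.7 × 3.1×10⁻⁴ = 0.07905 m
Layer 2: 3.1×10⁻⁴ × 370 × 1 = 0.11470 m
520–810 m: 2.3×10⁻⁴ × 0.53 × 290 = 0.035351 m
0.38 × 1.4×10⁻⁴ × 520 = 0.027664 m
Δh = 0.07905 + 0.11470 + 0.035351 + 0.027664 = 0.256765 m ≈ 257 mm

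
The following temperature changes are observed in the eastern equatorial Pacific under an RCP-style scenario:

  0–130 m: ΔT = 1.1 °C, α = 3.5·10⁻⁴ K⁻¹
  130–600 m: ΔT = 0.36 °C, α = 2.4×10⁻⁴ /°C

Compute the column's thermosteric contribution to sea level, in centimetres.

0–130 m: 3.5×10⁻⁴ × 1.1 × 130 = 0.05005 m
Layer 2: 470 × 2.4×10⁻⁴ × 0.36 = 0.040608 m
Δh = 0.05005 + 0.040608 = 0.090658 m

9.07 cm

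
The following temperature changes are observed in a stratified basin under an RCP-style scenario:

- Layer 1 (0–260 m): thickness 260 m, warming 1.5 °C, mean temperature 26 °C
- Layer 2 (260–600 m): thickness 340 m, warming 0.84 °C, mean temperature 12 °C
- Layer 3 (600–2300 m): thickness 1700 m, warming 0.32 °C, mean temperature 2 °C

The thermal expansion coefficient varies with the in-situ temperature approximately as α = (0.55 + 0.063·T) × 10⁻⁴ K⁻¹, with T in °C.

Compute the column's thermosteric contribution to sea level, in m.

Layer 1: α = (0.55 + 0.063×26)×10⁻⁴ = 2.188×10⁻⁴ K⁻¹
Layer 2: α = (0.55 + 0.063×12)×10⁻⁴ = 1.306×10⁻⁴ K⁻¹
Layer 3: α = (0.55 + 0.063×2)×10⁻⁴ = 0.676×10⁻⁴ K⁻¹
260 × 1.5 × 2.188×10⁻⁴ = 0.085332 m
260–600 m: 0.84 × 340 × 1.306×10⁻⁴ = 0.03729936 m
600–2300 m: 0.676×10⁻⁴ × 0.32 × 1700 = 0.0367744 m
Δh = 0.085332 + 0.03729936 + 0.0367744 = 0.15940576 m ≈ 0.159 m

Δh = 0.159 m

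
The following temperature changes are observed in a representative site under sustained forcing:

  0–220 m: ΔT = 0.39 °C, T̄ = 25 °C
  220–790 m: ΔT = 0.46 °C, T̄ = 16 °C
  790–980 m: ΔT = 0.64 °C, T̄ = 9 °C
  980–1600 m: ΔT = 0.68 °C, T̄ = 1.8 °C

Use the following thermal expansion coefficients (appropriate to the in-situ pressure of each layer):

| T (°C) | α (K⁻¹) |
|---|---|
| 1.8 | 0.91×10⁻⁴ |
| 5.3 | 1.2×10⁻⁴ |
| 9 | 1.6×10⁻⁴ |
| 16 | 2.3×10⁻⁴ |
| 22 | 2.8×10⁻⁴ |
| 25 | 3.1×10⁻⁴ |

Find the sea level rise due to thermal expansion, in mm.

Δh ≈ 140 mm

Layer 1 at 25 °C → α = 3.1×10⁻⁴ K⁻¹
Layer 2 at 16 °C → α = 2.3×10⁻⁴ K⁻¹
Layer 3 at 9 °C → α = 1.6×10⁻⁴ K⁻¹
Layer 4 at 1.8 °C → α = 0.91×10⁻⁴ K⁻¹
0–220 m: 3.1×10⁻⁴ × 220 × 0.39 = 0.026598 m
Layer 2: 0.46 × 570 × 2.3×10⁻⁴ = 0.060306 m
0.64 × 1.6×10⁻⁴ × 190 = 0.019456 m
620 × 0.91×10⁻⁴ × 0.68 = 0.0383656 m
Δh = 0.026598 + 0.060306 + 0.019456 + 0.0383656 = 0.1447256 m ≈ 140 mm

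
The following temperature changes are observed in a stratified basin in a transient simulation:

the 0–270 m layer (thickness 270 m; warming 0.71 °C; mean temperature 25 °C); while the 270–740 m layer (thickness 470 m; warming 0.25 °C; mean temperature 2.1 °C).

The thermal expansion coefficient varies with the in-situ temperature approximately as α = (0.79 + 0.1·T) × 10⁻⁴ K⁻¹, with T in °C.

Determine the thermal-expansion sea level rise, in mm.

Layer 1: α = (0.79 + 0.1×25)×10⁻⁴ = 3.29×10⁻⁴ K⁻¹
Layer 2: α = (0.79 + 0.1×2.1)×10⁻⁴ = 1×10⁻⁴ K⁻¹
270 × 0.71 × 3.29×10⁻⁴ = 0.0630693 m
1×10⁻⁴ × 0.25 × 470 = 0.01175 m
Δh = 0.0630693 + 0.01175 = 0.0748193 m

75 mm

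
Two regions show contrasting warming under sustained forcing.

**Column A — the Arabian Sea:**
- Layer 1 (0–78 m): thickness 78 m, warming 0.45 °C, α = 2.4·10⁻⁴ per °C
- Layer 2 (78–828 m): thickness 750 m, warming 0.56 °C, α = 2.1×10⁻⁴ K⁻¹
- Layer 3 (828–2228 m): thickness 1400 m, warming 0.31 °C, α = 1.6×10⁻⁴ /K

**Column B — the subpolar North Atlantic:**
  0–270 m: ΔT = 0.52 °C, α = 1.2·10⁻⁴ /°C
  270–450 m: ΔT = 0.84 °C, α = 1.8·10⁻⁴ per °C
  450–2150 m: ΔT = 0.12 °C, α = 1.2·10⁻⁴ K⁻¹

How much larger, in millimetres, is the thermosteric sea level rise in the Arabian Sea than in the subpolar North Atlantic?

A 0–78 m: 78 × 2.4×10⁻⁴ × 0.45 = 0.008424 m
A 0.56 × 2.1×10⁻⁴ × 750 = 0.08820 m
A Layer 3: 0.31 × 1.6×10⁻⁴ × 1400 = 0.06944 m
A total: 0.166064 m
B Layer 1: 0.52 × 1.2×10⁻⁴ × 270 = 0.016848 m
B 1.8×10⁻⁴ × 180 × 0.84 = 0.027216 m
B 450–2150 m: 1.2×10⁻⁴ × 0.12 × 1700 = 0.02448 m
B total: 0.068544 m
Difference: 0.166064 − 0.068544 = 0.09752 m

98 mm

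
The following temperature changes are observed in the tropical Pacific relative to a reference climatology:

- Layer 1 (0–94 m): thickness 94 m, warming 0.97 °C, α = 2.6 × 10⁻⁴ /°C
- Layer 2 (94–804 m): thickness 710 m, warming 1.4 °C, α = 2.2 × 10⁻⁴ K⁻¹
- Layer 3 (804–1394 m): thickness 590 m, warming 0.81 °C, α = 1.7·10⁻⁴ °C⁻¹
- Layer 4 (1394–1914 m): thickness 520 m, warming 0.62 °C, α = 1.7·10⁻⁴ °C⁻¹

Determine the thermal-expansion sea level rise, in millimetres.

Δh ≈ 378 mm

0–94 m: 94 × 0.97 × 2.6×10⁻⁴ = 0.0237068 m
Layer 2: 710 × 2.2×10⁻⁴ × 1.4 = 0.21868 m
0.81 × 1.7×10⁻⁴ × 590 = 0.081243 m
520 × 0.62 × 1.7×10⁻⁴ = 0.054808 m
Δh = 0.0237068 + 0.21868 + 0.081243 + 0.054808 = 0.3784378 m ≈ 378 mm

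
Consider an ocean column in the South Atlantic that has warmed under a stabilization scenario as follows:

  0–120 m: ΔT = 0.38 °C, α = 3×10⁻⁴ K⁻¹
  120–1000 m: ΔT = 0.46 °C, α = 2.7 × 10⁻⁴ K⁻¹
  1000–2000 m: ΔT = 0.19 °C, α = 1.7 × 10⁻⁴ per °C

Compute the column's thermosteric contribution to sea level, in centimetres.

Δh ≈ 15.5 cm

3×10⁻⁴ × 0.38 × 120 = 0.01368 m
880 × 2.7×10⁻⁴ × 0.46 = 0.109296 m
1000 × 1.7×10⁻⁴ × 0.19 = 0.03230 m
Δh = 0.01368 + 0.109296 + 0.03230 = 0.155276 m ≈ 15.5 cm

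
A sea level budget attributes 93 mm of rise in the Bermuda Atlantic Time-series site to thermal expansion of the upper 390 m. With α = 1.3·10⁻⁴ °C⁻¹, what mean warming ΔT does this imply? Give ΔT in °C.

about 1.8 °C

ΔT = Δh/(αH) = 0.093 / (1.3×10⁻⁴ × 390) ≈ 1.834 °C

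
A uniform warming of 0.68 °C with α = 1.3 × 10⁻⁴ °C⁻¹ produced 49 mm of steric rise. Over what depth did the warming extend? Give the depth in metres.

H ≈ 554 m

H = Δh/(αΔT) = 0.049 / (1.3×10⁻⁴ × 0.68) ≈ 554.3 m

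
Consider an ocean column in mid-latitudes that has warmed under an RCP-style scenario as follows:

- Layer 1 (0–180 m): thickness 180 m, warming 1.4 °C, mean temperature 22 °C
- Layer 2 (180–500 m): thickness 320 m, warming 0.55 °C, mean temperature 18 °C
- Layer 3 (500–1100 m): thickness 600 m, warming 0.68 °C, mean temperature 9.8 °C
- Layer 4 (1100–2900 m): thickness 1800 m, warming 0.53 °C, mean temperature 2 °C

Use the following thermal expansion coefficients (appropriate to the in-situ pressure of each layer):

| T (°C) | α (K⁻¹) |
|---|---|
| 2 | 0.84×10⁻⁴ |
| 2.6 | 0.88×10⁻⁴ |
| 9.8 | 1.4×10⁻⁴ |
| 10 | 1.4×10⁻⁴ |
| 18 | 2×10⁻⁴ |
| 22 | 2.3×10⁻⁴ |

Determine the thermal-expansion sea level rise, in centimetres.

Layer 1 at 22 °C → α = 2.3×10⁻⁴ K⁻¹
Layer 2 at 18 °C → α = 2×10⁻⁴ K⁻¹
Layer 3 at 9.8 °C → α = 1.4×10⁻⁴ K⁻¹
Layer 4 at 2 °C → α = 0.84×10⁻⁴ K⁻¹
2.3×10⁻⁴ × 1.4 × 180 = 0.05796 m
320 × 0.55 × 2×10⁻⁴ = 0.03520 m
600 × 0.68 × 1.4×10⁻⁴ = 0.05712 m
Layer 4: 0.53 × 1800 × 0.84×10⁻⁴ = 0.080136 m
Δh = 0.05796 + 0.03520 + 0.05712 + 0.080136 = 0.230416 m ≈ 23.0 cm

Δh ≈ 23.0 cm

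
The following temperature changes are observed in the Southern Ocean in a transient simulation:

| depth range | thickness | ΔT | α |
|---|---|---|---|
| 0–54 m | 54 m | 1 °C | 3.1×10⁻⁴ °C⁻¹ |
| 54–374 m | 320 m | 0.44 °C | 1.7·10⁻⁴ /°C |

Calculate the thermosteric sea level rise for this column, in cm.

1 × 3.1×10⁻⁴ × 54 = 0.01674 m
Layer 2: 320 × 0.44 × 1.7×10⁻⁴ = 0.023936 m
Δh = 0.01674 + 0.023936 = 0.040676 m ≈ 4.07 cm

Δh = 4.07 cm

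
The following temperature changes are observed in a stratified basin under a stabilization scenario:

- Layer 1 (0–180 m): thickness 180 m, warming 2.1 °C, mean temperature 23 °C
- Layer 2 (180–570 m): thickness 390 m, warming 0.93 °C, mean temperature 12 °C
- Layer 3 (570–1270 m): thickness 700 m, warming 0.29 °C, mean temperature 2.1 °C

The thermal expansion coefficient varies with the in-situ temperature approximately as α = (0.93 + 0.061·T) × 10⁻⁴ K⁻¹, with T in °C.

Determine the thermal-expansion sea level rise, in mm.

170 mm of thermosteric rise

Layer 1: α = (0.93 + 0.061×23)×10⁻⁴ = 2.333×10⁻⁴ K⁻¹
Layer 2: α = (0.93 + 0.061×12)×10⁻⁴ = 1.662×10⁻⁴ K⁻¹
Layer 3: α = (0.93 + 0.061×2.1)×10⁻⁴ = 1.0581×10⁻⁴ K⁻¹
2.333×10⁻⁴ × 180 × 2.1 = 0.0881874 m
Layer 2: 0.93 × 1.662×10⁻⁴ × 390 = 0.06028074 m
570–1270 m: 700 × 0.29 × 1.0581×10⁻⁴ = 0.02147943 m
Δh = 0.0881874 + 0.06028074 + 0.02147943 = 0.16994757 m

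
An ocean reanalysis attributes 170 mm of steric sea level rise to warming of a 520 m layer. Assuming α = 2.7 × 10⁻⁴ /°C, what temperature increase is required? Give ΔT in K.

1.21 K

ΔT = Δh/(αH) = 0.17 / (2.7×10⁻⁴ × 520) ≈ 1.211 K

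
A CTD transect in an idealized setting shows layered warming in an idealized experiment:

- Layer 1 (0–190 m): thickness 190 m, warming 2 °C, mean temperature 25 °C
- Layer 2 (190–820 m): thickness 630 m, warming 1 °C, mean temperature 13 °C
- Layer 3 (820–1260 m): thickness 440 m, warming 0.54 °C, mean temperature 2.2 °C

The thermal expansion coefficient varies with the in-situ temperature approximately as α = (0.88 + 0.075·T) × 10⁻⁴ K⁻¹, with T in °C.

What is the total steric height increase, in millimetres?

Δh ≈ 250 mm

Layer 1: α = (0.88 + 0.075×25)×10⁻⁴ = 2.755×10⁻⁴ K⁻¹
Layer 2: α = (0.88 + 0.075×13)×10⁻⁴ = 1.855×10⁻⁴ K⁻¹
Layer 3: α = (0.88 + 0.075×2.2)×10⁻⁴ = 1.045×10⁻⁴ K⁻¹
Layer 1: 190 × 2 × 2.755×10⁻⁴ = 0.10469 m
Layer 2: 630 × 1.855×10⁻⁴ × 1 = 0.116865 m
820–1260 m: 0.54 × 1.045×10⁻⁴ × 440 = 0.0248292 m
Δh = 0.10469 + 0.116865 + 0.0248292 = 0.2463842 m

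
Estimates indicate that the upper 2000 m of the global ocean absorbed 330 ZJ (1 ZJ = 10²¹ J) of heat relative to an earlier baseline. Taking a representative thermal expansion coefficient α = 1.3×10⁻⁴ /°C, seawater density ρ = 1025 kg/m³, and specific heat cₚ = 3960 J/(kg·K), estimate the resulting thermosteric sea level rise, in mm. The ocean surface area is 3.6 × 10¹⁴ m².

29.4 mm

Per unit area: Q = 330×10²¹ / (3.6×10¹⁴) ≈ 9.167×10⁸ J/m²
Δh = αQ/(ρcₚ) = 1.3×10⁻⁴ × 9.167×10⁸ / (1025 × 3960) ≈ 0.02936 m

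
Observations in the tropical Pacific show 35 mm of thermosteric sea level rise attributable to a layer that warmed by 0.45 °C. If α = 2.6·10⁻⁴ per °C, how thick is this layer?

H ≈ 300 m

H = Δh/(αΔT) = 0.035 / (2.6×10⁻⁴ × 0.45) ≈ 299.1 m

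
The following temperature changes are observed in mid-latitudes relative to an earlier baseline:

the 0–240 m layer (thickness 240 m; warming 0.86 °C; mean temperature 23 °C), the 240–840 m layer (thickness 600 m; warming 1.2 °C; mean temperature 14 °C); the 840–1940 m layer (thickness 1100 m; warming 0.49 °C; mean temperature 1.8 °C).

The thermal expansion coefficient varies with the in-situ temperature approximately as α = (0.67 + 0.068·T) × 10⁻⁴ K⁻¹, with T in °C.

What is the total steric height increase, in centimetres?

21 cm

Layer 1: α = (0.67 + 0.068×23)×10⁻⁴ = 2.234×10⁻⁴ K⁻¹
Layer 2: α = (0.67 + 0.068×14)×10⁻⁴ = 1.622×10⁻⁴ K⁻¹
Layer 3: α = (0.67 + 0.068×1.8)×10⁻⁴ = 0.7924×10⁻⁴ K⁻¹
Layer 1: 2.234×10⁻⁴ × 0.86 × 240 = 0.04610976 m
240–840 m: 1.2 × 1.622×10⁻⁴ × 600 = 0.116784 m
840–1940 m: 0.7924×10⁻⁴ × 1100 × 0.49 = 0.04271036 m
Δh = 0.04610976 + 0.116784 + 0.04271036 = 0.20560412 m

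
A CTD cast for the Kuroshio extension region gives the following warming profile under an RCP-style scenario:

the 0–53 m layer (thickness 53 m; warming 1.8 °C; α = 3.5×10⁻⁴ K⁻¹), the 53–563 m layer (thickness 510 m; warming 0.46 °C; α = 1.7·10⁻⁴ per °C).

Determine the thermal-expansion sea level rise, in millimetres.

Layer 1: 1.8 × 3.5×10⁻⁴ × 53 = 0.03339 m
Layer 2: 0.46 × 510 × 1.7×10⁻⁴ = 0.039882 m
Δh = 0.03339 + 0.039882 = 0.073272 m

Δh = 73.3 mm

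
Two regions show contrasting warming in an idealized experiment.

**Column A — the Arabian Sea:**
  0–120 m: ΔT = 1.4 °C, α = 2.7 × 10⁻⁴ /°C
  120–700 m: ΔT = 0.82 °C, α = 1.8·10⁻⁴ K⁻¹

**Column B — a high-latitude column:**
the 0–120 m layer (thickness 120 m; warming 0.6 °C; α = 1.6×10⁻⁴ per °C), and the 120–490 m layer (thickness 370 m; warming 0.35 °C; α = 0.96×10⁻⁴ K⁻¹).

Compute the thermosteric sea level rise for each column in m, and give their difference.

A Layer 1: 2.7×10⁻⁴ × 120 × 1.4 = 0.04536 m
A 0.82 × 1.8×10⁻⁴ × 580 = 0.085608 m
A total: 0.130968 m
B 1.6×10⁻⁴ × 120 × 0.6 = 0.01152 m
B 0.96×10⁻⁴ × 0.35 × 370 = 0.012432 m
B total: 0.023952 m
Difference: 0.130968 − 0.023952 = 0.107016 m

Δh_A ≈ 0.131 m, Δh_B ≈ 0.0240 m; difference ≈ 0.107 m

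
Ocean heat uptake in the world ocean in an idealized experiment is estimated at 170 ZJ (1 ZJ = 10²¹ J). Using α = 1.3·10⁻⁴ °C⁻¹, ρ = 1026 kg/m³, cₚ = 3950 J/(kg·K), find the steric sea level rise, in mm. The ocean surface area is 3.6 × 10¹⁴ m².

Δh ≈ 15.1 mm

Per unit area: Q = 170×10²¹ / (3.6×10¹⁴) ≈ 4.722×10⁸ J/m²
Δh = αQ/(ρcₚ) = 1.3×10⁻⁴ × 4.722×10⁸ / (1026 × 3950) ≈ 0.015147 m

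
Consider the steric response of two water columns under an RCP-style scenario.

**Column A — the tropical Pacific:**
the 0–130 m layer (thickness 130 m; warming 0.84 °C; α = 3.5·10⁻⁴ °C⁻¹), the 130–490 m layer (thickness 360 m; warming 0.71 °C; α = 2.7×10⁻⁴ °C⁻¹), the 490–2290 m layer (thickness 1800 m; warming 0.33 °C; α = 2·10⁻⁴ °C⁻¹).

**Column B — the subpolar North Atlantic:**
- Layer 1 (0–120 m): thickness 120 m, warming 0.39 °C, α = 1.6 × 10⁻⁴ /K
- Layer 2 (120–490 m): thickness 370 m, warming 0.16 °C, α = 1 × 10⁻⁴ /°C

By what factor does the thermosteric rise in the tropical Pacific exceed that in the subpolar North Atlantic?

A Layer 1: 0.84 × 130 × 3.5×10⁻⁴ = 0.03822 m
A Layer 2: 2.7×10⁻⁴ × 0.71 × 360 = 0.069012 m
A Layer 3: 2×10⁻⁴ × 1800 × 0.33 = 0.11880 m
A total: 0.226032 m
B 120 × 0.39 × 1.6×10⁻⁴ = 0.007488 m
B 120–490 m: 0.16 × 1×10⁻⁴ × 370 = 0.00592 m
B total: 0.013408 m
Ratio: 0.226032 / 0.013408 ≈ 16.86

a factor of 17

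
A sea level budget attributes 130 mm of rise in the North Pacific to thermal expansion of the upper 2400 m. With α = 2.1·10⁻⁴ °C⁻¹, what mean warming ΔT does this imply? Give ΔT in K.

about 0.258 K

ΔT = Δh/(αH) = 0.13 / (2.1×10⁻⁴ × 2400) ≈ 0.2579 K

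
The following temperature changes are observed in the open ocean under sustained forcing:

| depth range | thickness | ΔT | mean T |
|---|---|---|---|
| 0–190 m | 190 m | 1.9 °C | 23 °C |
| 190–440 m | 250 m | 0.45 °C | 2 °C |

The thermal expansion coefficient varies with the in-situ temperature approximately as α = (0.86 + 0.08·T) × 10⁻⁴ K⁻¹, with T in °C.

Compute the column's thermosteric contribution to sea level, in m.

0.109 m

Layer 1: α = (0.86 + 0.08×23)×10⁻⁴ = 2.7×10⁻⁴ K⁻¹
Layer 2: α = (0.86 + 0.08×2)×10⁻⁴ = 1.02×10⁻⁴ K⁻¹
Layer 1: 190 × 2.7×10⁻⁴ × 1.9 = 0.09747 m
250 × 1.02×10⁻⁴ × 0.45 = 0.011475 m
Δh = 0.09747 + 0.011475 = 0.108945 m ≈ 0.109 m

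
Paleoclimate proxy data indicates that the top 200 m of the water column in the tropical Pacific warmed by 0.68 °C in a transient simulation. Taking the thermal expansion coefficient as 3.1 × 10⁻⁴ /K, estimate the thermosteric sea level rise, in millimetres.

Δh = 42.2 mm

Δh = αΔT·H = 3.1×10⁻⁴ × 0.68 × 200 = 0.04216 m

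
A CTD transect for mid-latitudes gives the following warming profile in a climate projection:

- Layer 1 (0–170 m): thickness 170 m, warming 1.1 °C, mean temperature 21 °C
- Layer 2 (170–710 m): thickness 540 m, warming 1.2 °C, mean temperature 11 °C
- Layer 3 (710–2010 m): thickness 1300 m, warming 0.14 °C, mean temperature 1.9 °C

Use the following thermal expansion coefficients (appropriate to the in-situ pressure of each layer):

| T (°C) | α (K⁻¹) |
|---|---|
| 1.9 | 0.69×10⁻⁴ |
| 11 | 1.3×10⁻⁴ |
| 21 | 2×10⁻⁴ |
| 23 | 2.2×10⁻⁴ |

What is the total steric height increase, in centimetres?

Layer 1 at 21 °C → α = 2×10⁻⁴ K⁻¹
Layer 2 at 11 °C → α = 1.3×10⁻⁴ K⁻¹
Layer 3 at 1.9 °C → α = 0.69×10⁻⁴ K⁻¹
Layer 1: 1.1 × 170 × 2×10⁻⁴ = 0.03740 m
1.2 × 1.3×10⁻⁴ × 540 = 0.08424 m
710–2010 m: 0.14 × 1300 × 0.69×10⁻⁴ = 0.012558 m
Δh = 0.03740 + 0.08424 + 0.012558 = 0.134198 m

about 13.4 cm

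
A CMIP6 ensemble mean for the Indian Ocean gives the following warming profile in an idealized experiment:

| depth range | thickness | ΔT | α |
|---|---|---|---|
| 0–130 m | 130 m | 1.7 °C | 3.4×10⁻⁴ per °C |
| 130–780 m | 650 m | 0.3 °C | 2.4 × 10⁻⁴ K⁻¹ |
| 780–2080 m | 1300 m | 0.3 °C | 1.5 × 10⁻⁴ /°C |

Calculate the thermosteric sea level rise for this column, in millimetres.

1.7 × 130 × 3.4×10⁻⁴ = 0.07514 m
Layer 2: 2.4×10⁻⁴ × 650 × 0.3 = 0.04680 m
780–2080 m: 1.5×10⁻⁴ × 1300 × 0.3 = 0.05850 m
Δh = 0.07514 + 0.04680 + 0.05850 = 0.18044 m ≈ 180 mm

180 mm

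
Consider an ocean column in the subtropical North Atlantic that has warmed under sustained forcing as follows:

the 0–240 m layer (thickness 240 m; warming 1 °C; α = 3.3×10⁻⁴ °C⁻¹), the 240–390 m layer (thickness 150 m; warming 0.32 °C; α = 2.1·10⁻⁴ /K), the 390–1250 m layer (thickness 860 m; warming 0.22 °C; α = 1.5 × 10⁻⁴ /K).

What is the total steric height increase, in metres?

1 × 240 × 3.3×10⁻⁴ = 0.07920 m
Layer 2: 2.1×10⁻⁴ × 150 × 0.32 = 0.01008 m
0.22 × 1.5×10⁻⁴ × 860 = 0.02838 m
Δh = 0.07920 + 0.01008 + 0.02838 = 0.11766 m ≈ 0.12 m

0.12 m of thermosteric rise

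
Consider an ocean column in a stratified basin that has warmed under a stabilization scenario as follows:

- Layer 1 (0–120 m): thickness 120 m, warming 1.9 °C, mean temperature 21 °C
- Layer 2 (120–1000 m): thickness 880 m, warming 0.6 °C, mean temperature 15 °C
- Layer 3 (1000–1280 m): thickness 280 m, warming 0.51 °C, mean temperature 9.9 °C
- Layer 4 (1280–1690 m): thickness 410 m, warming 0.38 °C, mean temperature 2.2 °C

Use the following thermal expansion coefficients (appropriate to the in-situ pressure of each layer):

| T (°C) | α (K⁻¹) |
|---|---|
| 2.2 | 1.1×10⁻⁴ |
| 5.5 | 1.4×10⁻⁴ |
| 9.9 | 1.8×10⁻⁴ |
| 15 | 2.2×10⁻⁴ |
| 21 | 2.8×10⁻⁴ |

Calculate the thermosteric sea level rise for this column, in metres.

0.223 m

Layer 1 at 21 °C → α = 2.8×10⁻⁴ K⁻¹
Layer 2 at 15 °C → α = 2.2×10⁻⁴ K⁻¹
Layer 3 at 9.9 °C → α = 1.8×10⁻⁴ K⁻¹
Layer 4 at 2.2 °C → α = 1.1×10⁻⁴ K⁻¹
2.8×10⁻⁴ × 1.9 × 120 = 0.06384 m
880 × 2.2×10⁻⁴ × 0.6 = 0.11616 m
1000–1280 m: 280 × 1.8×10⁻⁴ × 0.51 = 0.025704 m
1.1×10⁻⁴ × 410 × 0.38 = 0.017138 m
Δh = 0.06384 + 0.11616 + 0.025704 + 0.017138 = 0.222842 m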